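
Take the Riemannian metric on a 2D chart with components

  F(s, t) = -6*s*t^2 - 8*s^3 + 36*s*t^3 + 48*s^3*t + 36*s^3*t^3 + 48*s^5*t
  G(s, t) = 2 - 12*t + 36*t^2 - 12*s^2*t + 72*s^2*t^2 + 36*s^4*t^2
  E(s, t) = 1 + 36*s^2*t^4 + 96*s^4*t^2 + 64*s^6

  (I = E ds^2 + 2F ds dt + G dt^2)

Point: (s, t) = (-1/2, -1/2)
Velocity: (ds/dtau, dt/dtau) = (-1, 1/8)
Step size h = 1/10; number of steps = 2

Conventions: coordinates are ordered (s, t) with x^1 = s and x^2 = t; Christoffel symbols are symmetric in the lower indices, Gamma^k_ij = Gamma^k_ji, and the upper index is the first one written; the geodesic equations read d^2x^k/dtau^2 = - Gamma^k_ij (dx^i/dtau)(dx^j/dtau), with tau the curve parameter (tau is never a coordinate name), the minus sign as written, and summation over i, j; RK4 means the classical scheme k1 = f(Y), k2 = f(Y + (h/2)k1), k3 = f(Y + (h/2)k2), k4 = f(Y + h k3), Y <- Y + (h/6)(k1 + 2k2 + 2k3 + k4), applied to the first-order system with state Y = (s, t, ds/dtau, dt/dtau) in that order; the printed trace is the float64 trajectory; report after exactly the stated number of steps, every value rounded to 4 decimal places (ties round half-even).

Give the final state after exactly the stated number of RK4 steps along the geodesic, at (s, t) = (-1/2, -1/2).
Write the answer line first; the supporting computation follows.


Answer: s = -0.6887, t = -0.4507, ds/dtau = -0.8759, dt/dtau = 0.3647

f(Y) = (ds/dtau, dt/dtau, -Gamma^s_ij Y'^i Y'^j, -Gamma^t_ij Y'^i Y'^j) with the Gammas evaluated at the stage position; h = 0.100000; intermediate values shown to 6 dp
step 0: s = -0.5000, t = -0.5000, ds/dtau = -1.0000, dt/dtau = 0.1250
step 1:
  k1: at (s, t) = (-0.500000, -0.500000), (ds/dtau, dt/dtau) = (-1.000000, 0.125000); Gamma_sss = -0.492958, Gamma_sst = -0.197183, Gamma_stt = -0.492958, Gamma_tss = -1.338028, Gamma_tst = -0.535211, Gamma_ttt = -1.338028; k1 = (-1.000000, 0.125000, 0.451364, 1.225132)
  k2: at (s, t) = (-0.550000, -0.493750), (ds/dtau, dt/dtau) = (-0.977432, 0.186257); Gamma_sss = -0.638649, Gamma_sst = -0.238595, Gamma_stt = -0.572188, Gamma_tss = -1.453042, Gamma_tst = -0.542846, Gamma_ttt = -1.301831; k2 = (-0.977432, 0.186257, 0.543125, 1.235706)
  k3: at (s, t) = (-0.548872, -0.490687), (ds/dtau, dt/dtau) = (-0.972844, 0.186785); Gamma_sss = -0.636942, Gamma_sst = -0.237297, Gamma_stt = -0.573260, Gamma_tss = -1.454383, Gamma_tst = -0.541841, Gamma_ttt = -1.308973; k3 = (-0.972844, 0.186785, 0.536578, 1.225214)
  k4: at (s, t) = (-0.597284, -0.481321), (ds/dtau, dt/dtau) = (-0.946342, 0.247521); Gamma_sss = -0.797967, Gamma_sst = -0.276613, Gamma_stt = -0.652718, Gamma_tss = -1.548220, Gamma_tst = -0.536686, Gamma_ttt = -1.266407; k4 = (-0.946342, 0.247521, 0.625032, 1.212691)
  Y <- Y + (h/6)(k1 + 2k2 + 2k3 + k4): s = -0.5974, t = -0.4814, ds/dtau = -0.9461, dt/dtau = 0.2477
step 2:
  k1: at (s, t) = (-0.597448, -0.481357), (ds/dtau, dt/dtau) = (-0.946070, 0.247661); Gamma_sss = -0.798475, Gamma_sst = -0.276749, Gamma_stt = -0.652907, Gamma_tss = -1.548405, Gamma_tst = -0.536672, Gamma_ttt = -1.266118; k1 = (-0.946070, 0.247661, 0.625034, 1.212066)
  k2: at (s, t) = (-0.644752, -0.468974), (ds/dtau, dt/dtau) = (-0.914818, 0.308264); Gamma_sss = -0.972055, Gamma_sst = -0.312225, Gamma_stt = -0.730919, Gamma_tss = -1.617443, Gamma_tst = -0.519524, Gamma_ttt = -1.216208; k2 = (-0.914818, 0.308264, 0.706864, 1.176181)
  k3: at (s, t) = (-0.643189, -0.465943), (ds/dtau, dt/dtau) = (-0.910727, 0.306470); Gamma_sss = -0.970661, Gamma_sst = -0.310809, Gamma_stt = -0.733071, Gamma_tss = -1.620404, Gamma_tst = -0.518858, Gamma_ttt = -1.223776; k3 = (-0.910727, 0.306470, 0.700442, 1.169305)
  k4: at (s, t) = (-0.688521, -0.450710), (ds/dtau, dt/dtau) = (-0.876026, 0.364592); Gamma_sss = -1.150774, Gamma_sst = -0.340206, Gamma_stt = -0.808005, Gamma_tss = -1.663006, Gamma_tst = -0.491639, Gamma_ttt = -1.167663; k4 = (-0.876026, 0.364592, 0.773216, 1.117390)
  Y <- Y + (h/6)(k1 + 2k2 + 2k3 + k4): s = -0.6887, t = -0.4507, ds/dtau = -0.8759, dt/dtau = 0.3647


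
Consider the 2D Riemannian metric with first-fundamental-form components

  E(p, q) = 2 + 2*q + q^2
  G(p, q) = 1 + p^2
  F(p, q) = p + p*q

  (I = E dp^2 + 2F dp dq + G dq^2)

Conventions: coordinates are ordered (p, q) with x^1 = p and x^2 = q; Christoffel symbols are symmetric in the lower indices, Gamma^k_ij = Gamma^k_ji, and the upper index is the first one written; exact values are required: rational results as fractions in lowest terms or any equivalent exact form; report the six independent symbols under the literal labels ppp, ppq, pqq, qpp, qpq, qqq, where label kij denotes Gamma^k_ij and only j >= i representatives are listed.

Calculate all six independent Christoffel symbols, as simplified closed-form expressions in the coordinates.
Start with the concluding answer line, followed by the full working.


Answer: Gamma_ppp = 0, Gamma_ppq = (q + 1)/(p^2 + q^2 + 2*q + 2), Gamma_pqq = 0, Gamma_qpp = 0, Gamma_qpq = p/(p^2 + q^2 + 2*q + 2), Gamma_qqq = 0

E = 2 + 2*q + q^2; F = p + p*q; G = 1 + p^2
Gamma^k_ij = (1/2) g^{kl} (d_i g_jl + d_j g_il - d_l g_ij), with g^inv = (1/(EG-F^2)) [[G, -F], [-F, E]]
first partials: E_p = 0, E_q = 2 + 2*q, F_p = 1 + q, F_q = p, G_p = 2*p, G_q = 0
D = EG - F^2 = 2 + 2*q + q^2 + p^2
expanded: Gamma^p_pp = (G E_p - 2F F_p + F E_q)/(2D), Gamma^p_pq = (G E_q - F G_p)/(2D), Gamma^p_qq = (2G F_q - G G_p - F G_q)/(2D), Gamma^q_pp = (2E F_p - E E_q - F E_p)/(2D), Gamma^q_pq = (E G_p - F E_q)/(2D), Gamma^q_qq = (E G_q - 2F F_q + F G_p)/(2D); substitute and cancel common factors


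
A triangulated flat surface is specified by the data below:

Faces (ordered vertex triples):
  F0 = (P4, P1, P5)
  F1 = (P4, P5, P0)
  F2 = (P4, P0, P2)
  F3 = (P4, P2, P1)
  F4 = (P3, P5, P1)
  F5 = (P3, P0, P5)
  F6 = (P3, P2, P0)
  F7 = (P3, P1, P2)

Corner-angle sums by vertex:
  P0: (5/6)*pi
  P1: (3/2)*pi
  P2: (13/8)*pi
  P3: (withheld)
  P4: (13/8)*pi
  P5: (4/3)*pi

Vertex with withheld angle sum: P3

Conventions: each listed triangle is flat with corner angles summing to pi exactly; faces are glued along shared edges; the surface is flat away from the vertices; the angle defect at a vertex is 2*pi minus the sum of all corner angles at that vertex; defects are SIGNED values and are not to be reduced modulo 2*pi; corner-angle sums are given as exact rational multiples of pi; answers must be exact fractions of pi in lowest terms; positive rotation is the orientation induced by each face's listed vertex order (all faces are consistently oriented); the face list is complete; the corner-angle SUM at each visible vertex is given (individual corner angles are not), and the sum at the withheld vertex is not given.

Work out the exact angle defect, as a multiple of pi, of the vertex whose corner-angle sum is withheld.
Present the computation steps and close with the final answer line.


V = 6, E = 12, F = 8; chi = V - E + F = 2
Gauss-Bonnet: total defect = 2*pi*chi = 4*pi; visible defects sum to (37/12)*pi

Answer: defect(P3) = (11/12)*pi


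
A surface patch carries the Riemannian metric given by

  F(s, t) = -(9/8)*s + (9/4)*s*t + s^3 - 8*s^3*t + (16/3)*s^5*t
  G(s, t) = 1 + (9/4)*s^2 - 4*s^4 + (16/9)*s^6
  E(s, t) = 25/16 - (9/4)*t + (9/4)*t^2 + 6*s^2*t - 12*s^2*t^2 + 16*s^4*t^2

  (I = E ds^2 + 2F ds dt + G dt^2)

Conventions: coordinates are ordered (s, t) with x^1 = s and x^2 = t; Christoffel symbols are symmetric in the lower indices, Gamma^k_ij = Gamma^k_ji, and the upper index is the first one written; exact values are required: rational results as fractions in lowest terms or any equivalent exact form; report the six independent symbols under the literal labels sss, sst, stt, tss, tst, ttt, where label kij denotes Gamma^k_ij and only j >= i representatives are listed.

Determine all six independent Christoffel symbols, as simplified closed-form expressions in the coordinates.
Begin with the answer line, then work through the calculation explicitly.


Answer: Gamma_sss = (4608*s^3*t^2 - 1728*s*t^2 + 864*s*t)/(256*s^6 + 2304*s^4*t^2 - 576*s^4 - 1728*s^2*t^2 + 864*s^2*t + 324*s^2 + 324*t^2 - 324*t + 225), Gamma_sst = (2304*s^4*t - 1728*s^2*t + 432*s^2 + 324*t - 162)/(256*s^6 + 2304*s^4*t^2 - 576*s^4 - 1728*s^2*t^2 + 864*s^2*t + 324*s^2 + 324*t^2 - 324*t + 225), Gamma_stt = 0, Gamma_tss = (1536*s^4*t - 1728*s^2*t)/(256*s^6 + 2304*s^4*t^2 - 576*s^4 - 1728*s^2*t^2 + 864*s^2*t + 324*s^2 + 324*t^2 - 324*t + 225), Gamma_tst = (768*s^5 - 1152*s^3 + 324*s)/(256*s^6 + 2304*s^4*t^2 - 576*s^4 - 1728*s^2*t^2 + 864*s^2*t + 324*s^2 + 324*t^2 - 324*t + 225), Gamma_ttt = 0

E = 25/16 - (9/4)*t + (9/4)*t^2 + 6*s^2*t - 12*s^2*t^2 + 16*s^4*t^2; F = -(9/8)*s + (9/4)*s*t + s^3 - 8*s^3*t + (16/3)*s^5*t; G = 1 + (9/4)*s^2 - 4*s^4 + (16/9)*s^6
Gamma^k_ij = (1/2) g^{kl} (d_i g_jl + d_j g_il - d_l g_ij), with g^inv = (1/(EG-F^2)) [[G, -F], [-F, E]]
first partials: E_s = 12*s*t - 24*s*t^2 + 64*s^3*t^2, E_t = -9/4 + (9/2)*t + 6*s^2 - 24*s^2*t + 32*s^4*t, F_s = -9/8 + (9/4)*t + 3*s^2 - 24*s^2*t + (80/3)*s^4*t, F_t = (9/4)*s - 8*s^3 + (16/3)*s^5, G_s = (9/2)*s - 16*s^3 + (32/3)*s^5, G_t = 0
D = EG - F^2 = 25/16 - (9/4)*t + (9/4)*t^2 + (9/4)*s^2 + 6*s^2*t - 12*s^2*t^2 - 4*s^4 + 16*s^4*t^2 + (16/9)*s^6
expanded: Gamma^s_ss = (G E_s - 2F F_s + F E_t)/(2D), Gamma^s_st = (G E_t - F G_s)/(2D), Gamma^s_tt = (2G F_t - G G_s - F G_t)/(2D), Gamma^t_ss = (2E F_s - E E_t - F E_s)/(2D), Gamma^t_st = (E G_s - F E_t)/(2D), Gamma^t_tt = (E G_t - 2F F_t + F G_s)/(2D); substitute and cancel common factors


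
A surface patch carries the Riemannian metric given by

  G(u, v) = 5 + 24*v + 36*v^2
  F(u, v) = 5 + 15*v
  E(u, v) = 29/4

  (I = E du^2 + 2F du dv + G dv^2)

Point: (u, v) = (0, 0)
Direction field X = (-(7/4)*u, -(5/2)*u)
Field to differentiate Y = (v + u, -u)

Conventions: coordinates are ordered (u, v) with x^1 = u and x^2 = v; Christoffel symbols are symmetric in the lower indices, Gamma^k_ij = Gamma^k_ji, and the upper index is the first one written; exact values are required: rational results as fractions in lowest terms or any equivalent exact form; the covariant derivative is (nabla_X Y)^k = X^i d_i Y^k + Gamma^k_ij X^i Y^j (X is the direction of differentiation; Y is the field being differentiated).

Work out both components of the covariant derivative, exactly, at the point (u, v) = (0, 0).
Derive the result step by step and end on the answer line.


E = 29/4, F = 5, G = 5 at the point
E_u = 0, E_v = 0, F_u = 0, F_v = 15, G_u = 0, G_v = 24
EG - F^2 = 45/4;  g^inv = (4/45) * [[5, -5], [-5, 29/4]]
first-kind symbols [ij,l] = (1/2)(d_i g_jl + d_j g_il - d_l g_ij): [uu,u] = E_u/2 = 0, [uu,v] = F_u - E_v/2 = 0, [uv,u] = E_v/2 = 0, [uv,v] = G_u/2 = 0, [vv,u] = F_v - G_u/2 = 15, [vv,v] = G_v/2 = 12
Gamma^u_ij = (G*[ij,u] - F*[ij,v])/(EG - F^2), Gamma^v_ij = (E*[ij,v] - F*[ij,u])/(EG - F^2)
Gamma_uuu = 0, Gamma_uuv = 0, Gamma_uvv = 4/3, Gamma_vuu = 0, Gamma_vuv = 0, Gamma_vvv = 16/15
X = (0, 0), Y = (0, 0) at the point

Answer: (nabla_X Y)^u = 0, (nabla_X Y)^v = 0


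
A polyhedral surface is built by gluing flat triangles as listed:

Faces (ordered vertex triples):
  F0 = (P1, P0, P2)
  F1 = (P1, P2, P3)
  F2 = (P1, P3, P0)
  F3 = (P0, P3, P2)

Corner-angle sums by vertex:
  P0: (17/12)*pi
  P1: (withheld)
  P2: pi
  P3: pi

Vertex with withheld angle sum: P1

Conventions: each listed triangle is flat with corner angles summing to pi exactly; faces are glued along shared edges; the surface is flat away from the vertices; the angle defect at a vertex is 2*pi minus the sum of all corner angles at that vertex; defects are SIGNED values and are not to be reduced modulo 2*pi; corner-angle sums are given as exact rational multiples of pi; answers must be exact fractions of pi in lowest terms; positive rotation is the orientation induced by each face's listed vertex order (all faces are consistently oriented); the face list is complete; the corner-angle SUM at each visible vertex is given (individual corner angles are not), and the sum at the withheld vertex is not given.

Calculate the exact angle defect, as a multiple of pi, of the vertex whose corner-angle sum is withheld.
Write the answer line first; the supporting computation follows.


Answer: defect(P1) = (17/12)*pi

V = 4, E = 6, F = 4; chi = V - E + F = 2
Gauss-Bonnet: total defect = 2*pi*chi = 4*pi; visible defects sum to (31/12)*pi


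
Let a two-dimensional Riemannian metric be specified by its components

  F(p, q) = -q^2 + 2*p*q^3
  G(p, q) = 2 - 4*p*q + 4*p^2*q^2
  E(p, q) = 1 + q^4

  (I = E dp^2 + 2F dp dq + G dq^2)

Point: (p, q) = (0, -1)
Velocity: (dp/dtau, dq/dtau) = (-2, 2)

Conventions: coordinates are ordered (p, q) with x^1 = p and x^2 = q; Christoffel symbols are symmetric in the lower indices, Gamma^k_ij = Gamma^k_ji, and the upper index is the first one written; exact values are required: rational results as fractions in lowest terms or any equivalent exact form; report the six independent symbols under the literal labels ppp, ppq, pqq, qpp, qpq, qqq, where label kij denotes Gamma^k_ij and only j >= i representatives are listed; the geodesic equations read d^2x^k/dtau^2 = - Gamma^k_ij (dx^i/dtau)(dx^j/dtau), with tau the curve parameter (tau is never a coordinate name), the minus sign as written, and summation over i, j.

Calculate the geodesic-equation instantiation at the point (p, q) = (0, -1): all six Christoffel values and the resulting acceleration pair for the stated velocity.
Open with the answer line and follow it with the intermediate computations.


Answer: Gamma_ppp = 0, Gamma_ppq = -2/3, Gamma_pqq = 0, Gamma_qpp = 0, Gamma_qpq = 2/3, Gamma_qqq = 0; accelerations (d^2p/dtau^2, d^2q/dtau^2) = (-16/3, 16/3)

E = 2, F = -1, G = 2 at the point
E_p = 0, E_q = -4, F_p = -2, F_q = 2, G_p = 4, G_q = 0
EG - F^2 = 3;  g^inv = (1/3) * [[2, 1], [1, 2]]
first-kind symbols [ij,l] = (1/2)(d_i g_jl + d_j g_il - d_l g_ij): [pp,p] = E_p/2 = 0, [pp,q] = F_p - E_q/2 = 0, [pq,p] = E_q/2 = -2, [pq,q] = G_p/2 = 2, [qq,p] = F_q - G_p/2 = 0, [qq,q] = G_q/2 = 0
Gamma^p_ij = (G*[ij,p] - F*[ij,q])/(EG - F^2), Gamma^q_ij = (E*[ij,q] - F*[ij,p])/(EG - F^2)
Gamma_ppp = 0, Gamma_ppq = -2/3, Gamma_pqq = 0, Gamma_qpp = 0, Gamma_qpq = 2/3, Gamma_qqq = 0
d^2p/dtau^2 = -(Gamma_ppp*(-2)^2 + 2*Gamma_ppq*(-2)*(2) + Gamma_pqq*(2)^2) = -16/3
d^2q/dtau^2 = -(Gamma_qpp*(-2)^2 + 2*Gamma_qpq*(-2)*(2) + Gamma_qqq*(2)^2) = 16/3


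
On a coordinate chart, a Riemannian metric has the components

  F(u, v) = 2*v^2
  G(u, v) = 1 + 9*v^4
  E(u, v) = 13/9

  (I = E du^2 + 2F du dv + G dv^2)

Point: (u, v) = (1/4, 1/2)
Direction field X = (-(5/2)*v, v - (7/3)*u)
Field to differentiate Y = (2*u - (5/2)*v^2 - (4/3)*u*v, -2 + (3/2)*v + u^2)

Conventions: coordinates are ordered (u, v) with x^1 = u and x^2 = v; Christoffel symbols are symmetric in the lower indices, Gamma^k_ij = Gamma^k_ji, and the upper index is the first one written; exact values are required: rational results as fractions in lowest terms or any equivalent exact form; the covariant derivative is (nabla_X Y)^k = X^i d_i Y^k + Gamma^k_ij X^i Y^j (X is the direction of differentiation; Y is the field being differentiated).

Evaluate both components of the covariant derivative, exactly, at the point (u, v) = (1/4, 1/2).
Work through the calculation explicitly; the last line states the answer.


E = 13/9, F = 1/2, G = 25/16 at the point
E_u = 0, E_v = 0, F_u = 0, F_v = 2, G_u = 0, G_v = 9/2
EG - F^2 = 289/144;  g^inv = (144/289) * [[25/16, -1/2], [-1/2, 13/9]]
first-kind symbols [ij,l] = (1/2)(d_i g_jl + d_j g_il - d_l g_ij): [uu,u] = E_u/2 = 0, [uu,v] = F_u - E_v/2 = 0, [uv,u] = E_v/2 = 0, [uv,v] = G_u/2 = 0, [vv,u] = F_v - G_u/2 = 2, [vv,v] = G_v/2 = 9/4
Gamma^u_ij = (G*[ij,u] - F*[ij,v])/(EG - F^2), Gamma^v_ij = (E*[ij,v] - F*[ij,u])/(EG - F^2)
Gamma_uuu = 0, Gamma_uuv = 0, Gamma_uvv = 288/289, Gamma_vuu = 0, Gamma_vuv = 0, Gamma_vvv = 324/289
X = (-5/4, -1/12), Y = (-7/24, -19/16) at the point

Answer: (nabla_X Y)^u = -27715/20808, (nabla_X Y)^v = -2955/4624


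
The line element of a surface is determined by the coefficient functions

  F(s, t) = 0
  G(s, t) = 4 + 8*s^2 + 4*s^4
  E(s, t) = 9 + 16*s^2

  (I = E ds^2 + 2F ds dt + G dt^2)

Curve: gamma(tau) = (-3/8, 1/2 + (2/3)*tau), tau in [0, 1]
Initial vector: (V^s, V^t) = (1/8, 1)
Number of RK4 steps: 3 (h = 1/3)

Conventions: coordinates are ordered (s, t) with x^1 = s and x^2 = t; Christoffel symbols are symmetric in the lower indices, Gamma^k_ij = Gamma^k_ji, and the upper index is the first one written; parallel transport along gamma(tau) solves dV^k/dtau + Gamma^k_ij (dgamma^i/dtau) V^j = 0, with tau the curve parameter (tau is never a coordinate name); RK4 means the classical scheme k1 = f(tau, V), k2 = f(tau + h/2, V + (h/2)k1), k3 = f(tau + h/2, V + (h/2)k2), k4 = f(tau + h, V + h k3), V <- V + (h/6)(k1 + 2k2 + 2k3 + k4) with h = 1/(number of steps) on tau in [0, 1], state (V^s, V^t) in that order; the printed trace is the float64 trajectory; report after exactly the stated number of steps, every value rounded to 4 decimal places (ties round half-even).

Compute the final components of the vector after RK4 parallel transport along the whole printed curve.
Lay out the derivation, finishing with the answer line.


gamma'(tau) = (0, 2/3); f(tau, V)^k = -Gamma^k_ij(gamma(tau)) gamma'^i(tau) V^j; h = 1/3; intermediate values shown to 6 dp
curve data and Christoffel symbols at the stage parameters:
  tau = 0.000000: gamma = (-0.375000, 0.500000), gamma' = (0.000000, 0.666667); Gamma_sss = -0.533333, Gamma_sst = 0.000000, Gamma_stt = 0.304167, Gamma_tss = 0.000000, Gamma_tst = -0.657534, Gamma_ttt = 0.000000
  tau = 0.166667: gamma = (-0.375000, 0.611111), gamma' = (0.000000, 0.666667); Gamma_sss = -0.533333, Gamma_sst = 0.000000, Gamma_stt = 0.304167, Gamma_tss = 0.000000, Gamma_tst = -0.657534, Gamma_ttt = 0.000000
  tau = 0.333333: gamma = (-0.375000, 0.722222), gamma' = (0.000000, 0.666667); Gamma_sss = -0.533333, Gamma_sst = 0.000000, Gamma_stt = 0.304167, Gamma_tss = 0.000000, Gamma_tst = -0.657534, Gamma_ttt = 0.000000
  tau = 0.500000: gamma = (-0.375000, 0.833333), gamma' = (0.000000, 0.666667); Gamma_sss = -0.533333, Gamma_sst = 0.000000, Gamma_stt = 0.304167, Gamma_tss = 0.000000, Gamma_tst = -0.657534, Gamma_ttt = 0.000000
  tau = 0.666667: gamma = (-0.375000, 0.944444), gamma' = (0.000000, 0.666667); Gamma_sss = -0.533333, Gamma_sst = 0.000000, Gamma_stt = 0.304167, Gamma_tss = 0.000000, Gamma_tst = -0.657534, Gamma_ttt = 0.000000
  tau = 0.833333: gamma = (-0.375000, 1.055556), gamma' = (0.000000, 0.666667); Gamma_sss = -0.533333, Gamma_sst = 0.000000, Gamma_stt = 0.304167, Gamma_tss = 0.000000, Gamma_tst = -0.657534, Gamma_ttt = 0.000000
  tau = 1.000000: gamma = (-0.375000, 1.166667), gamma' = (0.000000, 0.666667); Gamma_sss = -0.533333, Gamma_sst = 0.000000, Gamma_stt = 0.304167, Gamma_tss = 0.000000, Gamma_tst = -0.657534, Gamma_ttt = 0.000000
step 0: V^s = 0.1250, V^t = 1.0000
step 1: k1 = (-0.202778, 0.054795), k2 = (-0.204630, 0.039980), k3 = (-0.204129, 0.039844), k4 = (-0.205471, 0.024967); V <- V + (h/6)(k1 + 2k2 + 2k3 + k4): V^s = 0.0569, V^t = 1.0133
step 2: k1 = (-0.205475, 0.024943), k2 = (-0.206318, 0.009931), k3 = (-0.205810, 0.009870), k4 = (-0.206142, -0.005129); V <- V + (h/6)(k1 + 2k2 + 2k3 + k4): V^s = -0.0118, V^t = 1.0166
step 3: k1 = (-0.206144, -0.005154), k2 = (-0.205970, -0.020215), k3 = (-0.205461, -0.020202), k4 = (-0.204779, -0.035176); V <- V + (h/6)(k1 + 2k2 + 2k3 + k4): V^s = -0.0803, V^t = 1.0099

Answer: V^s = -0.0803, V^t = 1.0099


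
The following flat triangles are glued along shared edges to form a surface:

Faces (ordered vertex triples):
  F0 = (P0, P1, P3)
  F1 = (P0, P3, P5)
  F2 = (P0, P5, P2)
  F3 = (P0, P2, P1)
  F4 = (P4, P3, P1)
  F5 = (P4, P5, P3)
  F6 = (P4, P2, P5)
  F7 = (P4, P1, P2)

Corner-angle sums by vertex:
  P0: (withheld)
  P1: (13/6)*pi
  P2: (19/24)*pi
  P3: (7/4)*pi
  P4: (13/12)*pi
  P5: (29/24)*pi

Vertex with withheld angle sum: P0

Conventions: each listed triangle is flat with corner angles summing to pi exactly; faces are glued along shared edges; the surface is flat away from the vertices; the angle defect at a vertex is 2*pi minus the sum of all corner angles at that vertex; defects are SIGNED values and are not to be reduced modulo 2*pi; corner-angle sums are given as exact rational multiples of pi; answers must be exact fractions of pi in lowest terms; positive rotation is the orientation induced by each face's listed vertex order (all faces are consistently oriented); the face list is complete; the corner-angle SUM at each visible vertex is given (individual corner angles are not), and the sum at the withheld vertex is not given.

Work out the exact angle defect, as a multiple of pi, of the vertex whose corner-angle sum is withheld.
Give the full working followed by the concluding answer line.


V = 6, E = 12, F = 8; chi = V - E + F = 2
Gauss-Bonnet: total defect = 2*pi*chi = 4*pi; visible defects sum to 3*pi

Answer: defect(P0) = pi


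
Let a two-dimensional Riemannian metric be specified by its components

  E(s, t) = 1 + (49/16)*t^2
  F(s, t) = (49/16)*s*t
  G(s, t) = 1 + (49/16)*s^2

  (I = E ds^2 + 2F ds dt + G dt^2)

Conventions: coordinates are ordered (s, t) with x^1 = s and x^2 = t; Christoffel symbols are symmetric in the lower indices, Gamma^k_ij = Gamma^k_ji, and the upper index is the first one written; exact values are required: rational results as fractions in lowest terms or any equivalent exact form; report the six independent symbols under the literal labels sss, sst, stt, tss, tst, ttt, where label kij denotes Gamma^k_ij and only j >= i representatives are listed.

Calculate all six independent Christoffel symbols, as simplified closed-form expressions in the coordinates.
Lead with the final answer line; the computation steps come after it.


Answer: Gamma_sss = 0, Gamma_sst = 49*t/(49*s^2 + 49*t^2 + 16), Gamma_stt = 0, Gamma_tss = 0, Gamma_tst = 49*s/(49*s^2 + 49*t^2 + 16), Gamma_ttt = 0

E = 1 + (49/16)*t^2; F = (49/16)*s*t; G = 1 + (49/16)*s^2
Gamma^k_ij = (1/2) g^{kl} (d_i g_jl + d_j g_il - d_l g_ij), with g^inv = (1/(EG-F^2)) [[G, -F], [-F, E]]
first partials: E_s = 0, E_t = (49/8)*t, F_s = (49/16)*t, F_t = (49/16)*s, G_s = (49/8)*s, G_t = 0
D = EG - F^2 = 1 + (49/16)*t^2 + (49/16)*s^2
expanded: Gamma^s_ss = (G E_s - 2F F_s + F E_t)/(2D), Gamma^s_st = (G E_t - F G_s)/(2D), Gamma^s_tt = (2G F_t - G G_s - F G_t)/(2D), Gamma^t_ss = (2E F_s - E E_t - F E_s)/(2D), Gamma^t_st = (E G_s - F E_t)/(2D), Gamma^t_tt = (E G_t - 2F F_t + F G_s)/(2D); substitute and cancel common factors


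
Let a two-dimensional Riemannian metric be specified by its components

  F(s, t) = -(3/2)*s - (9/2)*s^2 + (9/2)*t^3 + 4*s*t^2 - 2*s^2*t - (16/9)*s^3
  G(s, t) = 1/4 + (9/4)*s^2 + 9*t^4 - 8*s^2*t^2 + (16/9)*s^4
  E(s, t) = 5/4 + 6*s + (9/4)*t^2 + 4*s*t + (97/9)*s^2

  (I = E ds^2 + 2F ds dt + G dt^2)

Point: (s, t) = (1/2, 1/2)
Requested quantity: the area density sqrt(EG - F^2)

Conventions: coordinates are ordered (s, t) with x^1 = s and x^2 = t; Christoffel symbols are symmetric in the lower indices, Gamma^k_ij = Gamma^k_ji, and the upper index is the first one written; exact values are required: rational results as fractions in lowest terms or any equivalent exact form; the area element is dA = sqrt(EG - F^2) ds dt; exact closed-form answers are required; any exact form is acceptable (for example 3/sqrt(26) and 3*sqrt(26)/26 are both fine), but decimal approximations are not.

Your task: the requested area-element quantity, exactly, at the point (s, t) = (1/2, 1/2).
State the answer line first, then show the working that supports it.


Answer: sqrt(EG - F^2) = 5*sqrt(69)/16

E = 1225/144, F = -185/144, G = 71/72; EG - F^2 = 1725/256


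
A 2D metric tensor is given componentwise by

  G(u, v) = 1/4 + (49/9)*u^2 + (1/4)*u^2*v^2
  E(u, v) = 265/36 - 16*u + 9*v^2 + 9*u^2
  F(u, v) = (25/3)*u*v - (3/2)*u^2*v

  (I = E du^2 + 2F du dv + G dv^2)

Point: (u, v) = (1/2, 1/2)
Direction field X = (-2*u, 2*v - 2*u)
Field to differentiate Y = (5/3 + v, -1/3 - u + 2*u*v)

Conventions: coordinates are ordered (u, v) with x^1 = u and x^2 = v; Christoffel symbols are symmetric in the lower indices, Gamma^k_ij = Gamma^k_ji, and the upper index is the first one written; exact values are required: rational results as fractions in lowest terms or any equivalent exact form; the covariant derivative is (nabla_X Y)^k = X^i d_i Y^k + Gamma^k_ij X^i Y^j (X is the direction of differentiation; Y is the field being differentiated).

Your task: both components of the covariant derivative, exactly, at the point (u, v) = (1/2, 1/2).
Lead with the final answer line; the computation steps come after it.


Answer: (nabla_X Y)^u = 356087/111428, (nabla_X Y)^v = -143507/83571

E = 139/36, F = 91/48, G = 937/576 at the point
E_u = -7, E_v = 9, F_u = 41/12, F_v = 91/24, G_u = 793/144, G_v = 1/16
EG - F^2 = 27857/10368;  g^inv = (10368/27857) * [[937/576, -91/48], [-91/48, 139/36]]
first-kind symbols [ij,l] = (1/2)(d_i g_jl + d_j g_il - d_l g_ij): [uu,u] = E_u/2 = -7/2, [uu,v] = F_u - E_v/2 = -13/12, [uv,u] = E_v/2 = 9/2, [uv,v] = G_u/2 = 793/288, [vv,u] = F_v - G_u/2 = 299/288, [vv,v] = G_v/2 = 1/32
Gamma^u_ij = (G*[ij,u] - F*[ij,v])/(EG - F^2), Gamma^v_ij = (E*[ij,v] - F*[ij,u])/(EG - F^2)
Gamma_uuu = -37737/27857, Gamma_uuv = 87099/111428, Gamma_uvv = 270335/445712, Gamma_vuu = 25428/27857, Gamma_vuv = 21775/27857, Gamma_vvv = -76623/111428
X = (-1, 0), Y = (13/6, -1/3) at the point


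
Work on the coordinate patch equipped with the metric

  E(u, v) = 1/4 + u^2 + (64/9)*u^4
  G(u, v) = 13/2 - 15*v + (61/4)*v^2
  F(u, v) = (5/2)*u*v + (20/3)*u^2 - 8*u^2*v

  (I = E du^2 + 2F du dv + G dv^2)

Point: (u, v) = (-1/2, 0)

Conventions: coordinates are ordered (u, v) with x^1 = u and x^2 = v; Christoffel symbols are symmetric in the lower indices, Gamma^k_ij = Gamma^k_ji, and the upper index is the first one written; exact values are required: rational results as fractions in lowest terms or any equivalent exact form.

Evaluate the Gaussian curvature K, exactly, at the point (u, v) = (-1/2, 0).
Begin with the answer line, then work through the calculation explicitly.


Answer: K = 5877/14641

E = 17/18, F = 5/3, G = 13/2, EG - F^2 = 121/36 at the point
E_u = -41/9, E_v = 0, F_u = -20/3, F_v = -13/4, G_u = 0, G_v = -15
E_vv = 0, F_uv = 21/2, G_uu = 0
K follows from Brioschi's formula, (det M1 - det M2)/(EG - F^2)^2.
M1 = [[-E_vv/2 + F_uv - G_uu/2, E_u/2, F_u - E_v/2], [F_v - G_u/2, E, F], [G_v/2, F, G]] = [[21/2, -41/18, -20/3], [-13/4, 17/18, 5/3], [-15/2, 5/3, 13/2]]; det M1 = 653/144
M2 = [[0, E_v/2, G_u/2], [E_v/2, E, F], [G_u/2, F, G]] = [[0, 0, 0], [0, 17/18, 5/3], [0, 5/3, 13/2]]; det M2 = 0
det M1 - det M2 = 653/144; K = 653/144 / (121/36)^2 = 5877/14641


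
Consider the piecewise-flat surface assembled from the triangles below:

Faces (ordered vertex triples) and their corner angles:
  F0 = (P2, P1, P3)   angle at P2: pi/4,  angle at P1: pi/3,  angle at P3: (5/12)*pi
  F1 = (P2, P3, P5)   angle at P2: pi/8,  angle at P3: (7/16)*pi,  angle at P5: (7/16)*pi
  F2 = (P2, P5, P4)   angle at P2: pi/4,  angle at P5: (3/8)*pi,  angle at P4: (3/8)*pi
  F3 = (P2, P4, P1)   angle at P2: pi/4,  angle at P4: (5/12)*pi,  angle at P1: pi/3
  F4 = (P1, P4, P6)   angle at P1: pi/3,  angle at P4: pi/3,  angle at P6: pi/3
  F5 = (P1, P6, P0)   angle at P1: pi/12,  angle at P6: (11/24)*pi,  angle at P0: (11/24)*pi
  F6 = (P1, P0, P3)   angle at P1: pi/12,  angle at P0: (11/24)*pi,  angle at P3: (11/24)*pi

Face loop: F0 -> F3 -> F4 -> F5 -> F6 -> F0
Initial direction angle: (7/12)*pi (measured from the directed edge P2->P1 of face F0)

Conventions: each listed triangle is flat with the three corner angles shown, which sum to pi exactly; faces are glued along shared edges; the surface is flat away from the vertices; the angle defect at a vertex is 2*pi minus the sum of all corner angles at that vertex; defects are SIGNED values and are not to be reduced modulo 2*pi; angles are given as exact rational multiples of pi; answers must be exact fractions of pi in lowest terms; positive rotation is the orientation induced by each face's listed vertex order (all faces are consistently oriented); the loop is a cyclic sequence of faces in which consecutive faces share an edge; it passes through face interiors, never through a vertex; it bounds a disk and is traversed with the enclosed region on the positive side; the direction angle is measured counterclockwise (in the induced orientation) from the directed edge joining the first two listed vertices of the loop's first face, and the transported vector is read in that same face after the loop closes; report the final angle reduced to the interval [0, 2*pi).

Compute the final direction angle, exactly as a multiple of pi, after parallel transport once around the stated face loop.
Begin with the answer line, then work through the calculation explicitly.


Answer: final direction angle = (17/12)*pi

enclosed vertex P1: corner angles sum to (7/6)*pi, defect = 2*pi - (7/6)*pi = (5/6)*pi
adding the enclosed defects to the starting angle (mod 2*pi, induced orientation) gives the holonomy
final angle = (7/12)*pi + (5/6)*pi = (17/12)*pi (mod 2*pi)


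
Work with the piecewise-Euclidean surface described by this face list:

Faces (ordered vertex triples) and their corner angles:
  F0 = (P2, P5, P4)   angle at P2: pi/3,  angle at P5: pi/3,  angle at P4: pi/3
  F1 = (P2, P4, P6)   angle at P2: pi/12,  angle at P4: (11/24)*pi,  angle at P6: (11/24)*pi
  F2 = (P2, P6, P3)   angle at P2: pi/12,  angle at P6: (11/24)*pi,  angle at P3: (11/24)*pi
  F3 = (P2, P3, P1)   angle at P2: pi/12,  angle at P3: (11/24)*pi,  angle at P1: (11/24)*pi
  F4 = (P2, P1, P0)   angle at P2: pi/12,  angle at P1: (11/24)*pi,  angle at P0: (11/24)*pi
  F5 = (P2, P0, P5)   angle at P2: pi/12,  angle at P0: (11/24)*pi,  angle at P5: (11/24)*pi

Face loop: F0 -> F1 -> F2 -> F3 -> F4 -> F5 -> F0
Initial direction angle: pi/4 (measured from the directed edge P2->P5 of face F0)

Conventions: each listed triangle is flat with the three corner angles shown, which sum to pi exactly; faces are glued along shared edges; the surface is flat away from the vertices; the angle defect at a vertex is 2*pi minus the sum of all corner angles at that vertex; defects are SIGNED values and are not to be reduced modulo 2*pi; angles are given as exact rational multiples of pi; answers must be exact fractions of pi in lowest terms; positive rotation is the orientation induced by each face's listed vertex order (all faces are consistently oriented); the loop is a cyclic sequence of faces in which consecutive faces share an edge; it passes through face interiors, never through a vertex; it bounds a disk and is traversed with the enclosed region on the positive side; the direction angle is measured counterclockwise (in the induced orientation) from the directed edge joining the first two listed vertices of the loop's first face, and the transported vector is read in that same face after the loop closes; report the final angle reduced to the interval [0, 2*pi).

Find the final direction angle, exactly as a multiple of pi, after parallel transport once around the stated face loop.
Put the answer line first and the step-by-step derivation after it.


Answer: final direction angle = (3/2)*pi

enclosed vertex P2: corner angles sum to (3/4)*pi, defect = 2*pi - (3/4)*pi = (5/4)*pi
transport around the loop rotates by the sum of enclosed defects; add to the initial angle mod 2*pi
final angle = pi/4 + (5/4)*pi = (3/2)*pi (mod 2*pi)


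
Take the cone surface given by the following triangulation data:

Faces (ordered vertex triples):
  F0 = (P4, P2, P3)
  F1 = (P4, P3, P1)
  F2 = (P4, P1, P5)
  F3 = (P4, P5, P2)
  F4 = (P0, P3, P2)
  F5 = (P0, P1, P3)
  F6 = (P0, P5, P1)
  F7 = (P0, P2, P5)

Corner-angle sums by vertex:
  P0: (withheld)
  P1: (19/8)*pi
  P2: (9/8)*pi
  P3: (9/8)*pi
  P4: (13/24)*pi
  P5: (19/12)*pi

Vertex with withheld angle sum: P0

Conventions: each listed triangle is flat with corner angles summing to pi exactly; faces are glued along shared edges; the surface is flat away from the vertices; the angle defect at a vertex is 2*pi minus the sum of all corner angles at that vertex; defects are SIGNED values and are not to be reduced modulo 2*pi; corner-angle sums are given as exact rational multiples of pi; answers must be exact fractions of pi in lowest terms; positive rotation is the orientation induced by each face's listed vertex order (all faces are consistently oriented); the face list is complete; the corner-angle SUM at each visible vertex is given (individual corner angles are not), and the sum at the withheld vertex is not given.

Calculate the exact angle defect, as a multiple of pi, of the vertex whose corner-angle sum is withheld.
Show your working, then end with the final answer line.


V = 6, E = 12, F = 8; chi = V - E + F = 2
Gauss-Bonnet: total defect = 2*pi*chi = 4*pi; visible defects sum to (13/4)*pi

Answer: defect(P0) = (3/4)*pi


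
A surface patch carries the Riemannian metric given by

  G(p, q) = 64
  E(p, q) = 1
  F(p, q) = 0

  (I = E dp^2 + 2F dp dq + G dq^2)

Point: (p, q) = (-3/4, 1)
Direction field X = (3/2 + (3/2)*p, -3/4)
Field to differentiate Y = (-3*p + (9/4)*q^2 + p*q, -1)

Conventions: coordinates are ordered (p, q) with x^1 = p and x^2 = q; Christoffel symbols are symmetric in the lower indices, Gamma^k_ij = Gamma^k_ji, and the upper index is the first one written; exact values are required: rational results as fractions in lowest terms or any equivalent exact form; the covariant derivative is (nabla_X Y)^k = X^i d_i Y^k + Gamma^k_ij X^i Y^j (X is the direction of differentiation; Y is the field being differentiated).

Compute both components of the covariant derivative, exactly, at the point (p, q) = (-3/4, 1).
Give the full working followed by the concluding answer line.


E = 1, F = 0, G = 64 at the point
E_p = 0, E_q = 0, F_p = 0, F_q = 0, G_p = 0, G_q = 0
EG - F^2 = 64;  g^inv = (1/64) * [[64, 0], [0, 1]]
first-kind symbols [ij,l] = (1/2)(d_i g_jl + d_j g_il - d_l g_ij): [pp,p] = E_p/2 = 0, [pp,q] = F_p - E_q/2 = 0, [pq,p] = E_q/2 = 0, [pq,q] = G_p/2 = 0, [qq,p] = F_q - G_p/2 = 0, [qq,q] = G_q/2 = 0
Gamma^p_ij = (G*[ij,p] - F*[ij,q])/(EG - F^2), Gamma^q_ij = (E*[ij,q] - F*[ij,p])/(EG - F^2)
Gamma_ppp = 0, Gamma_ppq = 0, Gamma_pqq = 0, Gamma_qpp = 0, Gamma_qpq = 0, Gamma_qqq = 0
X = (3/8, -3/4), Y = (15/4, -1) at the point

Answer: (nabla_X Y)^p = -57/16, (nabla_X Y)^q = 0


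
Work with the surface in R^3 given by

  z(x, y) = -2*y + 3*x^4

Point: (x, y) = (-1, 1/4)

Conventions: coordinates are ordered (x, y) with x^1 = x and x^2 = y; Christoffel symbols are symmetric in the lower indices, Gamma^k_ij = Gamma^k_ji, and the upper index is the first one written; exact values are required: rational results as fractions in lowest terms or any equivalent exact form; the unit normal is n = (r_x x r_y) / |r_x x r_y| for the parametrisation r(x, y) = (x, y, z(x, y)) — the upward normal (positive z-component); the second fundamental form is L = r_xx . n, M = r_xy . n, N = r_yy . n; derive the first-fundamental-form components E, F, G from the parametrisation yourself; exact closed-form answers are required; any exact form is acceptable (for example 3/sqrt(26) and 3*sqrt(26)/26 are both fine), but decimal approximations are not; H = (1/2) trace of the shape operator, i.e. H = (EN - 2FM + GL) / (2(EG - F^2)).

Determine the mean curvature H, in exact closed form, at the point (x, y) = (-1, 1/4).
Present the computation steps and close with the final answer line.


z_x = -12, z_y = -2, z_xx = 36, z_xy = 0, z_yy = 0
E = 145, F = 24, G = 5; answer radicand W^2 = 149
unnormalised second-form numerators: l = 36, m = 0, n = 0; L = l/sqrt(149), and similarly M = m/sqrt(W^2), N = n/sqrt(W^2)
H = (E*n - 2*F*m + G*l) / (2*(EG - F^2)*sqrt(W^2)); E*n - 2*F*m + G*l = 180, EG - F^2 = 149, so H = (90/149)/sqrt(149)

Answer: H = 90*sqrt(149)/22201


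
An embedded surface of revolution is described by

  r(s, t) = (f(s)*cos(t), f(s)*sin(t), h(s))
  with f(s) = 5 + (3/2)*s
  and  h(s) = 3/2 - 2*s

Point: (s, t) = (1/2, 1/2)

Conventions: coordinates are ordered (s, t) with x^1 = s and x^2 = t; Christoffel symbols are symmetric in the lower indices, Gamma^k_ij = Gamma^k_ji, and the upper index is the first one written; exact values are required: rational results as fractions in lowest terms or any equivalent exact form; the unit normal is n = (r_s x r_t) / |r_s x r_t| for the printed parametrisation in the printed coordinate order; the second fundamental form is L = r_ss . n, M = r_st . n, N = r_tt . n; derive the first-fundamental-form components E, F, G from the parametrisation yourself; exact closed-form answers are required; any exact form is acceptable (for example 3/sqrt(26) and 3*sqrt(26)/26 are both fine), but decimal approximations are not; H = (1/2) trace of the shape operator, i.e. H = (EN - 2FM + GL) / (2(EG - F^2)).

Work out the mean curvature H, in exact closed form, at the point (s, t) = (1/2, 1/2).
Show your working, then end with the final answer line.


f = 23/4, f' = 3/2, f'' = 0, h' = -2, h'' = 0
E = 25/4, F = 0, G = 529/16; answer radicand W^2 = 25/4
unnormalised second-form numerators: l = 0, m = 0, n = -23/2; L = l/sqrt(25/4), and similarly M = m/sqrt(W^2), N = n/sqrt(W^2)
H = (E*n - 2*F*m + G*l) / (2*(EG - F^2)*sqrt(W^2)); E*n - 2*F*m + G*l = -575/8, EG - F^2 = 13225/64, so H = (-4/23)/sqrt(25/4)

Answer: H = -8/115


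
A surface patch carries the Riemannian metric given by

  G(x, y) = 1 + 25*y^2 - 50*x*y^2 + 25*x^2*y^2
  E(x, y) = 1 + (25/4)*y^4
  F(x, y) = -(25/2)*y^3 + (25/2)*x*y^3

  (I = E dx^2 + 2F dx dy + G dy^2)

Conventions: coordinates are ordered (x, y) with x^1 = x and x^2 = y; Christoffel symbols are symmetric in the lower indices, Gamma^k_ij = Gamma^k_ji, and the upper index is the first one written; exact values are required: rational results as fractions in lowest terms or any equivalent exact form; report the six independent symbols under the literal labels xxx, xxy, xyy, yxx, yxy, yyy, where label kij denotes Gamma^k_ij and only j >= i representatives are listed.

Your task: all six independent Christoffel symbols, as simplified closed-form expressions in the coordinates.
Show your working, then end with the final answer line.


E = 1 + (25/4)*y^4; F = -(25/2)*y^3 + (25/2)*x*y^3; G = 1 + 25*y^2 - 50*x*y^2 + 25*x^2*y^2
Gamma^k_ij = (1/2) g^{kl} (d_i g_jl + d_j g_il - d_l g_ij), with g^inv = (1/(EG-F^2)) [[G, -F], [-F, E]]
first partials: E_x = 0, E_y = 25*y^3, F_x = (25/2)*y^3, F_y = -(75/2)*y^2 + (75/2)*x*y^2, G_x = -50*y^2 + 50*x*y^2, G_y = 50*y - 100*x*y + 50*x^2*y
D = EG - F^2 = 1 + 25*y^2 - 50*x*y^2 + (25/4)*y^4 + 25*x^2*y^2
expanded: Gamma^x_xx = (G E_x - 2F F_x + F E_y)/(2D), Gamma^x_xy = (G E_y - F G_x)/(2D), Gamma^x_yy = (2G F_y - G G_x - F G_y)/(2D), Gamma^y_xx = (2E F_x - E E_y - F E_x)/(2D), Gamma^y_xy = (E G_x - F E_y)/(2D), Gamma^y_yy = (E G_y - 2F F_y + F G_x)/(2D); substitute and cancel common factors

Answer: Gamma_xxx = 0, Gamma_xxy = 50*y^3/(100*x^2*y^2 - 200*x*y^2 + 25*y^4 + 100*y^2 + 4), Gamma_xyy = (50*x*y^2 - 50*y^2)/(100*x^2*y^2 - 200*x*y^2 + 25*y^4 + 100*y^2 + 4), Gamma_yxx = 0, Gamma_yxy = (100*x*y^2 - 100*y^2)/(100*x^2*y^2 - 200*x*y^2 + 25*y^4 + 100*y^2 + 4), Gamma_yyy = (100*x^2*y - 200*x*y + 100*y)/(100*x^2*y^2 - 200*x*y^2 + 25*y^4 + 100*y^2 + 4)


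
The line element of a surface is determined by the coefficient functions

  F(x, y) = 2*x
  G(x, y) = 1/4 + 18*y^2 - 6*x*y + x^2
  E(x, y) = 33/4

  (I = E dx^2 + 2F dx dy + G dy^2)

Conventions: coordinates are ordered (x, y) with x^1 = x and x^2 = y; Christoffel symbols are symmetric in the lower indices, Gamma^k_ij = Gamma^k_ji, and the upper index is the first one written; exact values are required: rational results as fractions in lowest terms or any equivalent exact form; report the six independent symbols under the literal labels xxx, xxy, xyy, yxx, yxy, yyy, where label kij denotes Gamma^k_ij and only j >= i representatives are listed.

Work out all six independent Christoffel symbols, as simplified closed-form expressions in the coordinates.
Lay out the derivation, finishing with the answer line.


E = 33/4; F = 2*x; G = 1/4 + 18*y^2 - 6*x*y + x^2
Gamma^k_ij = (1/2) g^{kl} (d_i g_jl + d_j g_il - d_l g_ij), with g^inv = (1/(EG-F^2)) [[G, -F], [-F, E]]
first partials: E_x = 0, E_y = 0, F_x = 2, F_y = 0, G_x = -6*y + 2*x, G_y = 36*y - 6*x
D = EG - F^2 = 33/16 + (297/2)*y^2 - (99/2)*x*y + (17/4)*x^2
expanded: Gamma^x_xx = (G E_x - 2F F_x + F E_y)/(2D), Gamma^x_xy = (G E_y - F G_x)/(2D), Gamma^x_yy = (2G F_y - G G_x - F G_y)/(2D), Gamma^y_xx = (2E F_x - E E_y - F E_x)/(2D), Gamma^y_xy = (E G_x - F E_y)/(2D), Gamma^y_yy = (E G_y - 2F F_y + F G_x)/(2D); substitute and cancel common factors

Answer: Gamma_xxx = -64*x/(68*x^2 - 792*x*y + 2376*y^2 + 33), Gamma_xxy = (-32*x^2 + 96*x*y)/(68*x^2 - 792*x*y + 2376*y^2 + 33), Gamma_xyy = (-16*x^3 + 144*x^2*y + 96*x^2 - 576*x*y^2 - 576*x*y - 4*x + 864*y^3 + 12*y)/(68*x^2 - 792*x*y + 2376*y^2 + 33), Gamma_yxx = 264/(68*x^2 - 792*x*y + 2376*y^2 + 33), Gamma_yxy = (132*x - 396*y)/(68*x^2 - 792*x*y + 2376*y^2 + 33), Gamma_yyy = (32*x^2 - 96*x*y - 396*x + 2376*y)/(68*x^2 - 792*x*y + 2376*y^2 + 33)
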